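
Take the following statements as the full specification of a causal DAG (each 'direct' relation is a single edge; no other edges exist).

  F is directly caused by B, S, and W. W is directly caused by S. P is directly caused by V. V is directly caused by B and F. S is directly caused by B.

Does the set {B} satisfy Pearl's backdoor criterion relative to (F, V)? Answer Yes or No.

Backdoor paths from F to V (paths whose first edge points into F):
  P1: F <- B -> V
  P2: F <- S <- B -> V
  P3: F <- W <- S <- B -> V
Condition 1 (no descendant of F in the set): holds — descendants of F are {P, V}; none are in {B}.
Condition 2 (every backdoor path blocked by {B}):
  P1: blocked at fork node B ∈ conditioning set.
  P2: blocked at fork node B ∈ conditioning set.
  P3: blocked at fork node B ∈ conditioning set.
{B} satisfies the backdoor criterion.

Yes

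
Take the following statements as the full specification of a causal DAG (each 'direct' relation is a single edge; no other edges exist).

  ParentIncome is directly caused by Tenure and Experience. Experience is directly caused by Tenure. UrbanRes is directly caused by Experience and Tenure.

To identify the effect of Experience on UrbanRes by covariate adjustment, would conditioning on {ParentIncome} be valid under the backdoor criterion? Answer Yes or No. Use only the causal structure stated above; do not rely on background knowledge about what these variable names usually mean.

No

Backdoor paths from Experience to UrbanRes (paths whose first edge points into Experience):
  P1: Experience <- Tenure -> UrbanRes
Condition 1 (no descendant of Experience in the set): FAILS — ParentIncome is a descendant of Experience.
Condition 2 (every backdoor path blocked by {ParentIncome}):
  P1: open — no interior node is in the conditioning set.
{ParentIncome} does not satisfy the backdoor criterion.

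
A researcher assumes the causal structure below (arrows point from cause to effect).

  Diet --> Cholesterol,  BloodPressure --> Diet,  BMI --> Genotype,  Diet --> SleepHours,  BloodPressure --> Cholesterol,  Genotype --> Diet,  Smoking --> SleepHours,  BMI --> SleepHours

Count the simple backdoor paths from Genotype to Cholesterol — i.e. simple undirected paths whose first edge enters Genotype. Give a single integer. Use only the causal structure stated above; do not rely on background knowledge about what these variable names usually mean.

A backdoor path from Genotype to Cholesterol is any simple undirected path whose first edge points into Genotype (i.e. leaves Genotype via a parent).
Parents of Genotype: {BMI}.
Enumerating:
  P1: Genotype <- BMI -> SleepHours <- Diet <- BloodPressure -> Cholesterol
  P2: Genotype <- BMI -> SleepHours <- Diet -> Cholesterol
That exhausts the simple backdoor paths. Count: 2.

2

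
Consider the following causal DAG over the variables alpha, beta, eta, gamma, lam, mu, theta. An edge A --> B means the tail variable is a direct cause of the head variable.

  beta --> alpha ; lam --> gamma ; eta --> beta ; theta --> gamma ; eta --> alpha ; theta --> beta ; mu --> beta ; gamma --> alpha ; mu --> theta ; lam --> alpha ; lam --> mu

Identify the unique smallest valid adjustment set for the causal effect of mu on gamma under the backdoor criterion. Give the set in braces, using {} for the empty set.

{lam}

Variables eligible for adjustment (non-descendants of mu, excluding mu and gamma): {eta, lam}.
Backdoor paths from mu to gamma:
  P1: mu <- lam -> gamma
  P2: mu <- lam -> alpha <- eta -> beta <- theta -> gamma
  P3: mu <- lam -> alpha <- beta <- theta -> gamma
  P4: mu <- lam -> alpha <- gamma
The empty set is not sufficient: P1 (mu <- lam -> gamma) has no collider blocking it and no conditioned non-collider, so it is open.
Try {lam}:
  P1: blocked at fork node lam ∈ conditioning set.
  P2: blocked at fork node lam ∈ conditioning set.
  P3: blocked at fork node lam ∈ conditioning set.
  P4: blocked at fork node lam ∈ conditioning set.
{lam} contains no descendant of mu and blocks every backdoor path.
No other singleton works — e.g. {eta} leaves P1 open — so {lam} is the unique smallest valid adjustment set.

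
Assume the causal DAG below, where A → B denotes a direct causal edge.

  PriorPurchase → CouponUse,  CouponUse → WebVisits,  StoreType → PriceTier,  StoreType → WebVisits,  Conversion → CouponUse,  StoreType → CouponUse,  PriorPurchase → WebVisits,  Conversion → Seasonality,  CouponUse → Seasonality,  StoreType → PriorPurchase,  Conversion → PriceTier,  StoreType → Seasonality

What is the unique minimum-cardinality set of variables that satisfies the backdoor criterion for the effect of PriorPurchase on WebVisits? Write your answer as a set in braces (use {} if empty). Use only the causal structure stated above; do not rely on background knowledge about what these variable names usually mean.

Variables eligible for adjustment (non-descendants of PriorPurchase, excluding PriorPurchase and WebVisits): {Conversion, PriceTier, StoreType}.
Backdoor paths from PriorPurchase to WebVisits:
  P1: PriorPurchase <- StoreType -> PriceTier <- Conversion -> CouponUse -> WebVisits
  P2: PriorPurchase <- StoreType -> PriceTier <- Conversion -> Seasonality <- CouponUse -> WebVisits
  P3: PriorPurchase <- StoreType -> CouponUse -> WebVisits
  P4: PriorPurchase <- StoreType -> WebVisits
  P5: PriorPurchase <- StoreType -> Seasonality <- Conversion -> CouponUse -> WebVisits
  P6: PriorPurchase <- StoreType -> Seasonality <- CouponUse -> WebVisits
The empty set is not sufficient: P3 (PriorPurchase <- StoreType -> CouponUse -> WebVisits) has no collider blocking it and no conditioned non-collider, so it is open.
Try {StoreType}:
  P1: blocked at fork node StoreType ∈ conditioning set.
  P2: blocked at fork node StoreType ∈ conditioning set.
  P3: blocked at fork node StoreType ∈ conditioning set.
  P4: blocked at fork node StoreType ∈ conditioning set.
  P5: blocked at fork node StoreType ∈ conditioning set.
  P6: blocked at fork node StoreType ∈ conditioning set.
{StoreType} contains no descendant of PriorPurchase and blocks every backdoor path.
No other singleton works — e.g. {Conversion} leaves P3 open — so {StoreType} is the unique smallest valid adjustment set.

{StoreType}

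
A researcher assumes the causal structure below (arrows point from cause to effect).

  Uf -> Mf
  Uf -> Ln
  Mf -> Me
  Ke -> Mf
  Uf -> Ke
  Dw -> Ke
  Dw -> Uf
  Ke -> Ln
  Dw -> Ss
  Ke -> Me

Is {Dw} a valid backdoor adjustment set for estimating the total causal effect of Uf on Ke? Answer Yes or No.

Yes

Backdoor paths from Uf to Ke (paths whose first edge points into Uf):
  P1: Uf <- Dw -> Ke
Condition 1 (no descendant of Uf in the set): holds — descendants of Uf are {Ke, Ln, Me, Mf}; none are in {Dw}.
Condition 2 (every backdoor path blocked by {Dw}):
  P1: blocked at fork node Dw ∈ conditioning set.
{Dw} satisfies the backdoor criterion.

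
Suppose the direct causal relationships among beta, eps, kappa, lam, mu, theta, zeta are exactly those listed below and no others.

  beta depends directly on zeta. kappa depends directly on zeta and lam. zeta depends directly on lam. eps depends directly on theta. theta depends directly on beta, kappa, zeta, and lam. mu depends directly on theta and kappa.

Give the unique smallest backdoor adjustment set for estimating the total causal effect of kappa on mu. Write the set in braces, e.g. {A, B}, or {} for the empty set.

{lam, zeta}

Variables eligible for adjustment (non-descendants of kappa, excluding kappa and mu): {beta, lam, zeta}.
Backdoor paths from kappa to mu:
  P1: kappa <- lam -> zeta -> beta -> theta -> mu
  P2: kappa <- lam -> zeta -> theta -> mu
  P3: kappa <- lam -> theta -> mu
  P4: kappa <- zeta <- lam -> theta -> mu
  P5: kappa <- zeta -> beta -> theta -> mu
  P6: kappa <- zeta -> theta -> mu
The empty set is not sufficient: P1 (kappa <- lam -> zeta -> beta -> theta -> mu) has no collider blocking it and no conditioned non-collider, so it is open.
Try {lam, zeta}:
  P1: blocked at fork node lam ∈ conditioning set.
  P2: blocked at fork node lam ∈ conditioning set.
  P3: blocked at fork node lam ∈ conditioning set.
  P4: blocked at chain node zeta ∈ conditioning set.
  P5: blocked at fork node zeta ∈ conditioning set.
  P6: blocked at fork node zeta ∈ conditioning set.
{lam, zeta} contains no descendant of kappa and blocks every backdoor path.
Every element of {lam, zeta} is needed (dropping lam leaves P3 open; dropping zeta leaves P5 open), so no proper subset is valid.
Among all size-2 subsets of the eligible variables, only {lam, zeta} blocks every backdoor path, so it is the unique smallest valid adjustment set.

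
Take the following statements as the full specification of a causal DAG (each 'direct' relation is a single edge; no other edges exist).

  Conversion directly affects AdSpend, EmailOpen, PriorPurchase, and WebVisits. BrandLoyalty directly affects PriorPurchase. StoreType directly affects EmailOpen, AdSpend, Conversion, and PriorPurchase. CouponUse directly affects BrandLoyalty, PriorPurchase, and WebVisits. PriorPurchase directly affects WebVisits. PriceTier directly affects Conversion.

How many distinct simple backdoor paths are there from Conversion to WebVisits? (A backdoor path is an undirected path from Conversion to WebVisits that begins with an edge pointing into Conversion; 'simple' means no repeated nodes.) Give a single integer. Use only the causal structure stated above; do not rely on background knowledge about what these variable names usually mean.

A backdoor path from Conversion to WebVisits is any simple undirected path whose first edge points into Conversion (i.e. leaves Conversion via a parent).
Parents of Conversion: {PriceTier, StoreType}.
Enumerating:
  P1: Conversion <- StoreType -> PriorPurchase <- CouponUse -> WebVisits
  P2: Conversion <- StoreType -> PriorPurchase <- BrandLoyalty <- CouponUse -> WebVisits
  P3: Conversion <- StoreType -> PriorPurchase -> WebVisits
That exhausts the simple backdoor paths. Count: 3.

3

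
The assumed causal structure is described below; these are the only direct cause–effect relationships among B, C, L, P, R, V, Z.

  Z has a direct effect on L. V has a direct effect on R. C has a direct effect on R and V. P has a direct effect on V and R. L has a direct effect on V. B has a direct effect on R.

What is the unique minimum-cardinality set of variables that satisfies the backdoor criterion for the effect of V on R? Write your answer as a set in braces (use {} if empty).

Variables eligible for adjustment (non-descendants of V, excluding V and R): {B, C, L, P, Z}.
Backdoor paths from V to R:
  P1: V <- P -> R
  P2: V <- C -> R
The empty set is not sufficient: P1 (V <- P -> R) has no collider blocking it and no conditioned non-collider, so it is open.
Try {C, P}:
  P1: blocked at fork node P ∈ conditioning set.
  P2: blocked at fork node C ∈ conditioning set.
{C, P} contains no descendant of V and blocks every backdoor path.
Every element of {C, P} is needed (dropping C leaves P2 open; dropping P leaves P1 open), so no proper subset is valid.
Among all size-2 subsets of the eligible variables, only {C, P} blocks every backdoor path, so it is the unique smallest valid adjustment set.

{C, P}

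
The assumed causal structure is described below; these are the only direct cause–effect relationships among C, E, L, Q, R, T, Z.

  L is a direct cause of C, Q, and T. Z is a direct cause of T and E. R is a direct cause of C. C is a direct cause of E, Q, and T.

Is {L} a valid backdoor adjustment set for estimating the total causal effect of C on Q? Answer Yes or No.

Backdoor paths from C to Q (paths whose first edge points into C):
  P1: C <- L -> Q
Condition 1 (no descendant of C in the set): holds — descendants of C are {E, Q, T}; none are in {L}.
Condition 2 (every backdoor path blocked by {L}):
  P1: blocked at fork node L ∈ conditioning set.
{L} satisfies the backdoor criterion.

Yes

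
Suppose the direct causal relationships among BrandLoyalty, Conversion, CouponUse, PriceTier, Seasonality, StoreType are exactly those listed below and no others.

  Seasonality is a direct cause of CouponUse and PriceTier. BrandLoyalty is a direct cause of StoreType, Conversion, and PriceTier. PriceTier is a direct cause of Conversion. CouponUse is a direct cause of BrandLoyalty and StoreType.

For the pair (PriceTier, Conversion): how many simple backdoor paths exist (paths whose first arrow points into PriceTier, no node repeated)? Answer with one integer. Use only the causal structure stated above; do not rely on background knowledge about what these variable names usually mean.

A backdoor path from PriceTier to Conversion is any simple undirected path whose first edge points into PriceTier (i.e. leaves PriceTier via a parent).
Parents of PriceTier: {BrandLoyalty, Seasonality}.
Enumerating:
  P1: PriceTier <- Seasonality -> CouponUse -> BrandLoyalty -> Conversion
  P2: PriceTier <- Seasonality -> CouponUse -> StoreType <- BrandLoyalty -> Conversion
  P3: PriceTier <- BrandLoyalty -> Conversion
That exhausts the simple backdoor paths. Count: 3.

3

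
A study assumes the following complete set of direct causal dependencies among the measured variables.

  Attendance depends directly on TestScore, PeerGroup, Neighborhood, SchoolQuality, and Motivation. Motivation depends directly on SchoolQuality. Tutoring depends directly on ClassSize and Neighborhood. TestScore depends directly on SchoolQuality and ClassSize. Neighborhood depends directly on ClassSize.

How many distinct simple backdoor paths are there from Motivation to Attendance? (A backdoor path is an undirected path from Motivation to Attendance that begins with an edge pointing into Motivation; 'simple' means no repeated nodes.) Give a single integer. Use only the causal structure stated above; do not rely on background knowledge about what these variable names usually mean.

4

A backdoor path from Motivation to Attendance is any simple undirected path whose first edge points into Motivation (i.e. leaves Motivation via a parent).
Parents of Motivation: {SchoolQuality}.
Enumerating:
  P1: Motivation <- SchoolQuality -> TestScore <- ClassSize -> Neighborhood -> Attendance
  P2: Motivation <- SchoolQuality -> TestScore <- ClassSize -> Tutoring <- Neighborhood -> Attendance
  P3: Motivation <- SchoolQuality -> TestScore -> Attendance
  P4: Motivation <- SchoolQuality -> Attendance
That exhausts the simple backdoor paths. Count: 4.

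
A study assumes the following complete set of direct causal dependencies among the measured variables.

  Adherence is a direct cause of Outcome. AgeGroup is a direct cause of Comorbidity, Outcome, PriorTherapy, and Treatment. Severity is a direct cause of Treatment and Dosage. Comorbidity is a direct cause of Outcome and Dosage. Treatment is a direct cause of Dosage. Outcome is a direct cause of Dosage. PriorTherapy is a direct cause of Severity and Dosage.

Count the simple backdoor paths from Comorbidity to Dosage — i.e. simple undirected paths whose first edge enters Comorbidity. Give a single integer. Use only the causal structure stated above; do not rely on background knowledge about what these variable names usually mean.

7

A backdoor path from Comorbidity to Dosage is any simple undirected path whose first edge points into Comorbidity (i.e. leaves Comorbidity via a parent).
Parents of Comorbidity: {AgeGroup}.
Enumerating:
  P1: Comorbidity <- AgeGroup -> PriorTherapy -> Severity -> Treatment -> Dosage
  P2: Comorbidity <- AgeGroup -> PriorTherapy -> Severity -> Dosage
  P3: Comorbidity <- AgeGroup -> PriorTherapy -> Dosage
  P4: Comorbidity <- AgeGroup -> Outcome -> Dosage
  P5: Comorbidity <- AgeGroup -> Treatment <- Severity <- PriorTherapy -> Dosage
  P6: Comorbidity <- AgeGroup -> Treatment <- Severity -> Dosage
  P7: Comorbidity <- AgeGroup -> Treatment -> Dosage
That exhausts the simple backdoor paths. Count: 7.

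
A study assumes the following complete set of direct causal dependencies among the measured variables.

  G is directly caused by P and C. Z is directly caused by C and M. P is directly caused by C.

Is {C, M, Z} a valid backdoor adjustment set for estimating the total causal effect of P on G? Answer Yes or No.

Backdoor paths from P to G (paths whose first edge points into P):
  P1: P <- C -> G
Condition 1 (no descendant of P in the set): holds — descendants of P are {G}; none are in {C, M, Z}.
Condition 2 (every backdoor path blocked by {C, M, Z}):
  P1: blocked at fork node C ∈ conditioning set.
{C, M, Z} satisfies the backdoor criterion.

Yes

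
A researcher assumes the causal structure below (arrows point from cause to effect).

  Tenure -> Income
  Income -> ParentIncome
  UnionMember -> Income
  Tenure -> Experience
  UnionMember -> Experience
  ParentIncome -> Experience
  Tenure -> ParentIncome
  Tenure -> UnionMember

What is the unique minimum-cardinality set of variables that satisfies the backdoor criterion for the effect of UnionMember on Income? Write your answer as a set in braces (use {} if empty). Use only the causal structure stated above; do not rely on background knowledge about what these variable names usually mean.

{Tenure}

Variables eligible for adjustment (non-descendants of UnionMember, excluding UnionMember and Income): {Tenure}.
Backdoor paths from UnionMember to Income:
  P1: UnionMember <- Tenure -> Income
  P2: UnionMember <- Tenure -> ParentIncome <- Income
  P3: UnionMember <- Tenure -> Experience <- ParentIncome <- Income
The empty set is not sufficient: P1 (UnionMember <- Tenure -> Income) has no collider blocking it and no conditioned non-collider, so it is open.
Try {Tenure}:
  P1: blocked at fork node Tenure ∈ conditioning set.
  P2: blocked at fork node Tenure ∈ conditioning set.
  P3: blocked at fork node Tenure ∈ conditioning set.
{Tenure} contains no descendant of UnionMember and blocks every backdoor path.
{Tenure} is the unique smallest valid adjustment set.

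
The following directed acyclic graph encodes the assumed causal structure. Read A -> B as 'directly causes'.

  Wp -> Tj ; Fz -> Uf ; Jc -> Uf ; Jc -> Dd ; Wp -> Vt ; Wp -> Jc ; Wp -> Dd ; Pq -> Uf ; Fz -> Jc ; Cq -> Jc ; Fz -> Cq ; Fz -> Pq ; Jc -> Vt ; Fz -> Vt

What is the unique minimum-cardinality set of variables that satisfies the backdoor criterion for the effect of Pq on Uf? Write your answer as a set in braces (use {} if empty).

Variables eligible for adjustment (non-descendants of Pq, excluding Pq and Uf): {Cq, Dd, Fz, Jc, Tj, Vt, Wp}.
Backdoor paths from Pq to Uf:
  P1: Pq <- Fz -> Cq -> Jc -> Uf
  P2: Pq <- Fz -> Jc -> Uf
  P3: Pq <- Fz -> Vt <- Wp -> Jc -> Uf
  P4: Pq <- Fz -> Vt <- Wp -> Dd <- Jc -> Uf
  P5: Pq <- Fz -> Vt <- Jc -> Uf
  P6: Pq <- Fz -> Uf
The empty set is not sufficient: P1 (Pq <- Fz -> Cq -> Jc -> Uf) has no collider blocking it and no conditioned non-collider, so it is open.
Try {Fz}:
  P1: blocked at fork node Fz ∈ conditioning set.
  P2: blocked at fork node Fz ∈ conditioning set.
  P3: blocked at fork node Fz ∈ conditioning set.
  P4: blocked at fork node Fz ∈ conditioning set.
  P5: blocked at fork node Fz ∈ conditioning set.
  P6: blocked at fork node Fz ∈ conditioning set.
{Fz} contains no descendant of Pq and blocks every backdoor path.
No other singleton works — e.g. {Cq} leaves P2 open — so {Fz} is the unique smallest valid adjustment set.

{Fz}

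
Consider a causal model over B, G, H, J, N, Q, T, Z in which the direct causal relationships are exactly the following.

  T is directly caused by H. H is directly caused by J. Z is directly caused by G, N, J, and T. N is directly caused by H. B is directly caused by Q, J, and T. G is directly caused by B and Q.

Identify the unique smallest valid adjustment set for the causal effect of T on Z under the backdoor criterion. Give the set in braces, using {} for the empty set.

Variables eligible for adjustment (non-descendants of T, excluding T and Z): {H, J, N, Q}.
Backdoor paths from T to Z:
  P1: T <- H <- J -> B <- Q -> G -> Z
  P2: T <- H <- J -> B -> G -> Z
  P3: T <- H <- J -> Z
  P4: T <- H -> N -> Z
The empty set is not sufficient: P2 (T <- H <- J -> B -> G -> Z) has no collider blocking it and no conditioned non-collider, so it is open.
Try {H}:
  P1: blocked at chain node H ∈ conditioning set.
  P2: blocked at chain node H ∈ conditioning set.
  P3: blocked at chain node H ∈ conditioning set.
  P4: blocked at fork node H ∈ conditioning set.
{H} contains no descendant of T and blocks every backdoor path.
No other singleton works — e.g. {Q} leaves P2 open — so {H} is the unique smallest valid adjustment set.

{H}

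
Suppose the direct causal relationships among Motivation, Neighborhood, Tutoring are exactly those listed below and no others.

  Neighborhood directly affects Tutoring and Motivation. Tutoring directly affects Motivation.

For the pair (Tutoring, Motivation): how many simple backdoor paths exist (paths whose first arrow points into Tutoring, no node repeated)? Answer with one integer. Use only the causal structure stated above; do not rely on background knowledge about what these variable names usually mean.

A backdoor path from Tutoring to Motivation is any simple undirected path whose first edge points into Tutoring (i.e. leaves Tutoring via a parent).
Parents of Tutoring: {Neighborhood}.
Enumerating:
  P1: Tutoring <- Neighborhood -> Motivation
That exhausts the simple backdoor paths. Count: 1.

1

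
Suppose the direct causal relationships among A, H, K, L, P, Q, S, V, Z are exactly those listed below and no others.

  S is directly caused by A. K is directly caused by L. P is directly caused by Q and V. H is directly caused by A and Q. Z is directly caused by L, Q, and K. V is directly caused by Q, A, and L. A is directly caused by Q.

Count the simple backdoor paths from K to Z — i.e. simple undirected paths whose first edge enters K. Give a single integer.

A backdoor path from K to Z is any simple undirected path whose first edge points into K (i.e. leaves K via a parent).
Parents of K: {L}.
Enumerating:
  P1: K <- L -> V <- Q -> Z
  P2: K <- L -> V <- A <- Q -> Z
  P3: K <- L -> V <- A -> H <- Q -> Z
  P4: K <- L -> V -> P <- Q -> Z
  P5: K <- L -> Z
That exhausts the simple backdoor paths. Count: 5.

5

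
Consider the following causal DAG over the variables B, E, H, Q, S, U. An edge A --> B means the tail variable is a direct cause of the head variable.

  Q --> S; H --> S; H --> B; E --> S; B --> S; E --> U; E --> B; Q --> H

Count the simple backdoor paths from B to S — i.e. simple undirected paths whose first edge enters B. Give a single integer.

A backdoor path from B to S is any simple undirected path whose first edge points into B (i.e. leaves B via a parent).
Parents of B: {E, H}.
Enumerating:
  P1: B <- H <- Q -> S
  P2: B <- H -> S
  P3: B <- E -> S
That exhausts the simple backdoor paths. Count: 3.

3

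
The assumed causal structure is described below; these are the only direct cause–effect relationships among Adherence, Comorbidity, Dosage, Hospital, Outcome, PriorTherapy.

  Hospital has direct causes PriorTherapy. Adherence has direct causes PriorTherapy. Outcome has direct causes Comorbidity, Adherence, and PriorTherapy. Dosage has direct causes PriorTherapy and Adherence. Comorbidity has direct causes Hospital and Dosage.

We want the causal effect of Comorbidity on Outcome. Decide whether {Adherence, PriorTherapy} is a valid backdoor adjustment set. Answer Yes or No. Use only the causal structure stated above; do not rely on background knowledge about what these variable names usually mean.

Yes

Backdoor paths from Comorbidity to Outcome (paths whose first edge points into Comorbidity):
  P1: Comorbidity <- Hospital <- PriorTherapy -> Adherence -> Outcome
  P2: Comorbidity <- Hospital <- PriorTherapy -> Dosage <- Adherence -> Outcome
  P3: Comorbidity <- Hospital <- PriorTherapy -> Outcome
  P4: Comorbidity <- Dosage <- PriorTherapy -> Adherence -> Outcome
  P5: Comorbidity <- Dosage <- PriorTherapy -> Outcome
  P6: Comorbidity <- Dosage <- Adherence <- PriorTherapy -> Outcome
  P7: Comorbidity <- Dosage <- Adherence -> Outcome
Condition 1 (no descendant of Comorbidity in the set): holds — descendants of Comorbidity are {Outcome}; none are in {Adherence, PriorTherapy}.
Condition 2 (every backdoor path blocked by {Adherence, PriorTherapy}):
  P1: blocked at fork node PriorTherapy ∈ conditioning set.
  P2: blocked at fork node PriorTherapy ∈ conditioning set.
  P3: blocked at fork node PriorTherapy ∈ conditioning set.
  P4: blocked at fork node PriorTherapy ∈ conditioning set.
  P5: blocked at fork node PriorTherapy ∈ conditioning set.
  P6: blocked at chain node Adherence ∈ conditioning set.
  P7: blocked at fork node Adherence ∈ conditioning set.
{Adherence, PriorTherapy} satisfies the backdoor criterion.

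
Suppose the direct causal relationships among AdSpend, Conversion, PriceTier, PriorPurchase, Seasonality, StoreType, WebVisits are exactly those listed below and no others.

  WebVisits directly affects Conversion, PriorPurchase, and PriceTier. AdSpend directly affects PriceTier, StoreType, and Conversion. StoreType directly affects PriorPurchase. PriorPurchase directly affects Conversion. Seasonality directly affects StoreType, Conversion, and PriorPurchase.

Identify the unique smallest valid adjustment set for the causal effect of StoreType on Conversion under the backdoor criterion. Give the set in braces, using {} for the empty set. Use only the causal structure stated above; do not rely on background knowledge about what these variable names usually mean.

{AdSpend, Seasonality}

Variables eligible for adjustment (non-descendants of StoreType, excluding StoreType and Conversion): {AdSpend, PriceTier, Seasonality, WebVisits}.
Backdoor paths from StoreType to Conversion:
  P1: StoreType <- AdSpend -> PriceTier <- WebVisits -> PriorPurchase <- Seasonality -> Conversion
  P2: StoreType <- AdSpend -> PriceTier <- WebVisits -> PriorPurchase -> Conversion
  P3: StoreType <- AdSpend -> PriceTier <- WebVisits -> Conversion
  P4: StoreType <- AdSpend -> Conversion
  P5: StoreType <- Seasonality -> PriorPurchase <- WebVisits -> PriceTier <- AdSpend -> Conversion
  P6: StoreType <- Seasonality -> PriorPurchase <- WebVisits -> Conversion
  P7: StoreType <- Seasonality -> PriorPurchase -> Conversion
  P8: StoreType <- Seasonality -> Conversion
The empty set is not sufficient: P4 (StoreType <- AdSpend -> Conversion) has no collider blocking it and no conditioned non-collider, so it is open.
Try {AdSpend, Seasonality}:
  P1: blocked at fork node AdSpend ∈ conditioning set.
  P2: blocked at fork node AdSpend ∈ conditioning set.
  P3: blocked at fork node AdSpend ∈ conditioning set.
  P4: blocked at fork node AdSpend ∈ conditioning set.
  P5: blocked at fork node Seasonality ∈ conditioning set.
  P6: blocked at fork node Seasonality ∈ conditioning set.
  P7: blocked at fork node Seasonality ∈ conditioning set.
  P8: blocked at fork node Seasonality ∈ conditioning set.
{AdSpend, Seasonality} contains no descendant of StoreType and blocks every backdoor path.
Every element of {AdSpend, Seasonality} is needed (dropping AdSpend leaves P4 open; dropping Seasonality leaves P7 open), so no proper subset is valid.
Among all size-2 subsets of the eligible variables, only {AdSpend, Seasonality} blocks every backdoor path, so it is the unique smallest valid adjustment set.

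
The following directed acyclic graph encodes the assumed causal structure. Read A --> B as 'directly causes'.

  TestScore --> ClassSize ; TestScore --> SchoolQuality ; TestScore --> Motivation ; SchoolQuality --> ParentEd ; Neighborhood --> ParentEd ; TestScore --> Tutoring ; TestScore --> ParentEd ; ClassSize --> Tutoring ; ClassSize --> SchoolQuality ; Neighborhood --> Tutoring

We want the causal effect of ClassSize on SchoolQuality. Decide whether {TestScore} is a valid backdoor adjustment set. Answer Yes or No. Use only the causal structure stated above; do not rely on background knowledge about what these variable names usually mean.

Backdoor paths from ClassSize to SchoolQuality (paths whose first edge points into ClassSize):
  P1: ClassSize <- TestScore -> Tutoring <- Neighborhood -> ParentEd <- SchoolQuality
  P2: ClassSize <- TestScore -> SchoolQuality
  P3: ClassSize <- TestScore -> ParentEd <- SchoolQuality
Condition 1 (no descendant of ClassSize in the set): holds — descendants of ClassSize are {ParentEd, SchoolQuality, Tutoring}; none are in {TestScore}.
Condition 2 (every backdoor path blocked by {TestScore}):
  P1: blocked at fork node TestScore ∈ conditioning set.
  P2: blocked at fork node TestScore ∈ conditioning set.
  P3: blocked at fork node TestScore ∈ conditioning set.
{TestScore} satisfies the backdoor criterion.

Yes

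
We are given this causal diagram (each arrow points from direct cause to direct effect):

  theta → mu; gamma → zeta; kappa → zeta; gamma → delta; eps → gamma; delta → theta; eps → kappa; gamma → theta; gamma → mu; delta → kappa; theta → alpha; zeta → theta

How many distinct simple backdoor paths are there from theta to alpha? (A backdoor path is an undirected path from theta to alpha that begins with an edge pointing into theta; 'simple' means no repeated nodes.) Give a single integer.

A backdoor path from theta to alpha is any simple undirected path whose first edge points into theta (i.e. leaves theta via a parent).
Parents of theta: {delta, gamma, zeta}.
No simple path from any parent of theta reaches alpha without revisiting theta, so there are no backdoor paths.

0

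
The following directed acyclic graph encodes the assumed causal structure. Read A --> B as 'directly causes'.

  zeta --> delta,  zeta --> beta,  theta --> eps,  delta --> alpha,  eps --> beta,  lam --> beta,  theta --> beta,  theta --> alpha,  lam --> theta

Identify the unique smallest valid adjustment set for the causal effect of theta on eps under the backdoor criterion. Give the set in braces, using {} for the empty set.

{}

Variables eligible for adjustment (non-descendants of theta, excluding theta and eps): {delta, lam, zeta}.
Backdoor paths from theta to eps:
  P1: theta <- lam -> beta <- eps
Each backdoor path contains an unconditioned collider, so every path is already blocked with the empty conditioning set:
  P1: blocked at collider beta (neither it nor any descendant is in the conditioning set).
The empty set is therefore the unique smallest valid set.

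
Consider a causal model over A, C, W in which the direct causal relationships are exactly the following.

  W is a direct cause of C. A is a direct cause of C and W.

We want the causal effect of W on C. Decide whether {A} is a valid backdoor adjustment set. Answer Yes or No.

Yes

Backdoor paths from W to C (paths whose first edge points into W):
  P1: W <- A -> C
Condition 1 (no descendant of W in the set): holds — descendants of W are {C}; none are in {A}.
Condition 2 (every backdoor path blocked by {A}):
  P1: blocked at fork node A ∈ conditioning set.
{A} satisfies the backdoor criterion.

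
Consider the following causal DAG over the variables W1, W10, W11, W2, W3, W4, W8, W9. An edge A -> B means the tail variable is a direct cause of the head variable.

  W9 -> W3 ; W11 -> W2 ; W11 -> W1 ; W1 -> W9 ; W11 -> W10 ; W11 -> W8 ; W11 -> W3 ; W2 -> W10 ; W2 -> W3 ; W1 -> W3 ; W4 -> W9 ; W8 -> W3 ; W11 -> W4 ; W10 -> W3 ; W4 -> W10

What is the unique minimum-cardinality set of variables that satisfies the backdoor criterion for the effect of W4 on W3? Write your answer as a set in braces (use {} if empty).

Variables eligible for adjustment (non-descendants of W4, excluding W4 and W3): {W1, W11, W2, W8}.
Backdoor paths from W4 to W3:
  P1: W4 <- W11 -> W1 -> W9 -> W3
  P2: W4 <- W11 -> W1 -> W3
  P3: W4 <- W11 -> W2 -> W10 -> W3
  P4: W4 <- W11 -> W2 -> W3
  P5: W4 <- W11 -> W10 <- W2 -> W3
  P6: W4 <- W11 -> W10 -> W3
  P7: W4 <- W11 -> W8 -> W3
  P8: W4 <- W11 -> W3
The empty set is not sufficient: P1 (W4 <- W11 -> W1 -> W9 -> W3) has no collider blocking it and no conditioned non-collider, so it is open.
Try {W11}:
  P1: blocked at fork node W11 ∈ conditioning set.
  P2: blocked at fork node W11 ∈ conditioning set.
  P3: blocked at fork node W11 ∈ conditioning set.
  P4: blocked at fork node W11 ∈ conditioning set.
  P5: blocked at fork node W11 ∈ conditioning set.
  P6: blocked at fork node W11 ∈ conditioning set.
  P7: blocked at fork node W11 ∈ conditioning set.
  P8: blocked at fork node W11 ∈ conditioning set.
{W11} contains no descendant of W4 and blocks every backdoor path.
No other singleton works — e.g. {W1} leaves P3 open — so {W11} is the unique smallest valid adjustment set.

{W11}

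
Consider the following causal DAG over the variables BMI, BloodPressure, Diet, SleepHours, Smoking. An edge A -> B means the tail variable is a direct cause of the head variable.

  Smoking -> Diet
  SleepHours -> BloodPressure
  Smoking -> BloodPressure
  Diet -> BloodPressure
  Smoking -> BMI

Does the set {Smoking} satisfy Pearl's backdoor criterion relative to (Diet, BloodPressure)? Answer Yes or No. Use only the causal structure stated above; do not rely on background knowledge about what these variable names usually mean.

Yes

Backdoor paths from Diet to BloodPressure (paths whose first edge points into Diet):
  P1: Diet <- Smoking -> BloodPressure
Condition 1 (no descendant of Diet in the set): holds — descendants of Diet are {BloodPressure}; none are in {Smoking}.
Condition 2 (every backdoor path blocked by {Smoking}):
  P1: blocked at fork node Smoking ∈ conditioning set.
{Smoking} satisfies the backdoor criterion.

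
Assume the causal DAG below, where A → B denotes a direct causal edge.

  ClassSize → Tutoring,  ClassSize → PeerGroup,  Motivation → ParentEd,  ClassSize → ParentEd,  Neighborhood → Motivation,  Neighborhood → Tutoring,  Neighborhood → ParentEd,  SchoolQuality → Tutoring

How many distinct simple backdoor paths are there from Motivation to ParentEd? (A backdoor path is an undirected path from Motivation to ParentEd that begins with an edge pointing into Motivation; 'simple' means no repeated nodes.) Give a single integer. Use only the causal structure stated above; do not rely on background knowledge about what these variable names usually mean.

A backdoor path from Motivation to ParentEd is any simple undirected path whose first edge points into Motivation (i.e. leaves Motivation via a parent).
Parents of Motivation: {Neighborhood}.
Enumerating:
  P1: Motivation <- Neighborhood -> ParentEd
  P2: Motivation <- Neighborhood -> Tutoring <- ClassSize -> ParentEd
That exhausts the simple backdoor paths. Count: 2.

2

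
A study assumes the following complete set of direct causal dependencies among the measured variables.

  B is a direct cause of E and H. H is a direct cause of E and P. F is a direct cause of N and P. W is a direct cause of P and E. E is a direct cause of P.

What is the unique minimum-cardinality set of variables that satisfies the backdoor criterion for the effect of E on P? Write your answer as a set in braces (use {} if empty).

{H, W}

Variables eligible for adjustment (non-descendants of E, excluding E and P): {B, F, H, N, W}.
Backdoor paths from E to P:
  P1: E <- W -> P
  P2: E <- B -> H -> P
  P3: E <- H -> P
The empty set is not sufficient: P1 (E <- W -> P) has no collider blocking it and no conditioned non-collider, so it is open.
Try {H, W}:
  P1: blocked at fork node W ∈ conditioning set.
  P2: blocked at chain node H ∈ conditioning set.
  P3: blocked at fork node H ∈ conditioning set.
{H, W} contains no descendant of E and blocks every backdoor path.
Every element of {H, W} is needed (dropping H leaves P2 open; dropping W leaves P1 open), so no proper subset is valid.
Among all size-2 subsets of the eligible variables, only {H, W} blocks every backdoor path, so it is the unique smallest valid adjustment set.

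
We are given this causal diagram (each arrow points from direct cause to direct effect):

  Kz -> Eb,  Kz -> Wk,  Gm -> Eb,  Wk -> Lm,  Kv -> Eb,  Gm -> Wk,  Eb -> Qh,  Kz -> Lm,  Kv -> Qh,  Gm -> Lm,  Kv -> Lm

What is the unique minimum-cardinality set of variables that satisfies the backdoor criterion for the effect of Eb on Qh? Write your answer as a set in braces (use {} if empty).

{Kv}

Variables eligible for adjustment (non-descendants of Eb, excluding Eb and Qh): {Gm, Kv, Kz, Lm, Wk}.
Backdoor paths from Eb to Qh:
  P1: Eb <- Kz -> Wk <- Gm -> Lm <- Kv -> Qh
  P2: Eb <- Kz -> Wk -> Lm <- Kv -> Qh
  P3: Eb <- Kz -> Lm <- Kv -> Qh
  P4: Eb <- Kv -> Qh
  P5: Eb <- Gm -> Wk <- Kz -> Lm <- Kv -> Qh
  P6: Eb <- Gm -> Wk -> Lm <- Kv -> Qh
  P7: Eb <- Gm -> Lm <- Kv -> Qh
The empty set is not sufficient: P4 (Eb <- Kv -> Qh) has no collider blocking it and no conditioned non-collider, so it is open.
Try {Kv}:
  P1: blocked at collider Wk (neither it nor any descendant is in the conditioning set).
  P2: blocked at collider Lm (neither it nor any descendant is in the conditioning set).
  P3: blocked at collider Lm (neither it nor any descendant is in the conditioning set).
  P4: blocked at fork node Kv ∈ conditioning set.
  P5: blocked at collider Wk (neither it nor any descendant is in the conditioning set).
  P6: blocked at collider Lm (neither it nor any descendant is in the conditioning set).
  P7: blocked at collider Lm (neither it nor any descendant is in the conditioning set).
{Kv} contains no descendant of Eb and blocks every backdoor path.
No other singleton works — e.g. {Kz} leaves P4 open — so {Kv} is the unique smallest valid adjustment set.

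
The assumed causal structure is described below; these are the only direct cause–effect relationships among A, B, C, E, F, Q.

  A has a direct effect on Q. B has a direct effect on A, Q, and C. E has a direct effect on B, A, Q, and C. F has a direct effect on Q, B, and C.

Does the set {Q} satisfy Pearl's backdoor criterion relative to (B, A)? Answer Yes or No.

No

Backdoor paths from B to A (paths whose first edge points into B):
  P1: B <- E -> A
  P2: B <- E -> C <- F -> Q <- A
  P3: B <- E -> Q <- A
  P4: B <- F -> C <- E -> A
  P5: B <- F -> C <- E -> Q <- A
  P6: B <- F -> Q <- E -> A
  P7: B <- F -> Q <- A
Condition 1 (no descendant of B in the set): FAILS — Q is a descendant of B.
Condition 2 (every backdoor path blocked by {Q}):
  P1: open — no interior node is in the conditioning set.
  P2: blocked at collider C (neither it nor any descendant is in the conditioning set).
  P3: open — collider(s) Q are conditioned on (or have a conditioned descendant) and no non-collider on the path is in the set.
  P4: blocked at collider C (neither it nor any descendant is in the conditioning set).
  P5: blocked at collider C (neither it nor any descendant is in the conditioning set).
  P6: open — collider(s) Q are conditioned on (or have a conditioned descendant) and no non-collider on the path is in the set.
  P7: open — collider(s) Q are conditioned on (or have a conditioned descendant) and no non-collider on the path is in the set.
{Q} does not satisfy the backdoor criterion.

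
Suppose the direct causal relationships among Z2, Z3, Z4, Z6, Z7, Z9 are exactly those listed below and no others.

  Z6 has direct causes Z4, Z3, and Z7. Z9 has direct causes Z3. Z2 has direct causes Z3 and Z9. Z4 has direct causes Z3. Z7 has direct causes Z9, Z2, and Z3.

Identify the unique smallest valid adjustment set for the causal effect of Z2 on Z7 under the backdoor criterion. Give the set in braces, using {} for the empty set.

Variables eligible for adjustment (non-descendants of Z2, excluding Z2 and Z7): {Z3, Z4, Z9}.
Backdoor paths from Z2 to Z7:
  P1: Z2 <- Z3 -> Z9 -> Z7
  P2: Z2 <- Z3 -> Z4 -> Z6 <- Z7
  P3: Z2 <- Z3 -> Z7
  P4: Z2 <- Z3 -> Z6 <- Z7
  P5: Z2 <- Z9 <- Z3 -> Z4 -> Z6 <- Z7
  P6: Z2 <- Z9 <- Z3 -> Z7
  P7: Z2 <- Z9 <- Z3 -> Z6 <- Z7
  P8: Z2 <- Z9 -> Z7
The empty set is not sufficient: P1 (Z2 <- Z3 -> Z9 -> Z7) has no collider blocking it and no conditioned non-collider, so it is open.
Try {Z3, Z9}:
  P1: blocked at fork node Z3 ∈ conditioning set.
  P2: blocked at fork node Z3 ∈ conditioning set.
  P3: blocked at fork node Z3 ∈ conditioning set.
  P4: blocked at fork node Z3 ∈ conditioning set.
  P5: blocked at chain node Z9 ∈ conditioning set.
  P6: blocked at chain node Z9 ∈ conditioning set.
  P7: blocked at chain node Z9 ∈ conditioning set.
  P8: blocked at fork node Z9 ∈ conditioning set.
{Z3, Z9} contains no descendant of Z2 and blocks every backdoor path.
Every element of {Z3, Z9} is needed (dropping Z3 leaves P3 open; dropping Z9 leaves P8 open), so no proper subset is valid.
Among all size-2 subsets of the eligible variables, only {Z3, Z9} blocks every backdoor path, so it is the unique smallest valid adjustment set.

{Z3, Z9}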